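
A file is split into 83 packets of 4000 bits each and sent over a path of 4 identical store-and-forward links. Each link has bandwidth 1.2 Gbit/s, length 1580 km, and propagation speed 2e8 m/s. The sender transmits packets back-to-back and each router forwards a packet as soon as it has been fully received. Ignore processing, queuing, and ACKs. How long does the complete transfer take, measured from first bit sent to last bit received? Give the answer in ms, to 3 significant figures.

Per-hop transmission t_tx = L/R = 4000/1200000000 = 0.00333333 ms.
Per-hop propagation t_prop = 1580000/200000000 = 7.9 ms.
Pipeline fill: first packet needs 4·t_tx to clear all hops; remaining 82 packets each add one t_tx.
Total = (4+83-1)·t_tx + 4·t_prop = 86·0.00333333 + 4·7.9 = 31.9 ms.

31.9 ms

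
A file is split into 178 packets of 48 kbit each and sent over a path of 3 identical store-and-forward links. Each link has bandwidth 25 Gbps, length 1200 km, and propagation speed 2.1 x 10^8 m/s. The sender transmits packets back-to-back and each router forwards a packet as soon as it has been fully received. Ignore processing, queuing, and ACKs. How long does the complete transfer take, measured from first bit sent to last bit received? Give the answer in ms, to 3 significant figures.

17.5 ms

Per-hop transmission t_tx = L/R = 48000/25000000000 = 0.00192 ms.
Per-hop propagation t_prop = 1200000/210000000 = 5.71429 ms.
Pipeline fill: first packet needs 3·t_tx to clear all hops; remaining 177 packets each add one t_tx.
Total = (3+178-1)·t_tx + 3·t_prop = 180·0.00192 + 3·5.71429 = 17.5 ms.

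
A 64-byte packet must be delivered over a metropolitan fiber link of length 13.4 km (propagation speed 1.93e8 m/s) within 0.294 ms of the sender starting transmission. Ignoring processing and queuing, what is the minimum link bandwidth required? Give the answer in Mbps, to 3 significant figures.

2.28 Mbps

L = 512 bits.
Propagation delay = 13400 / 193000000 = 0.0694301 ms.
Transmission budget = 0.294 − 0.0694301 = 0.22457 ms.
R ≥ L / t_tx = 512 bits / 0.00022457 s = 2.28 Mbps.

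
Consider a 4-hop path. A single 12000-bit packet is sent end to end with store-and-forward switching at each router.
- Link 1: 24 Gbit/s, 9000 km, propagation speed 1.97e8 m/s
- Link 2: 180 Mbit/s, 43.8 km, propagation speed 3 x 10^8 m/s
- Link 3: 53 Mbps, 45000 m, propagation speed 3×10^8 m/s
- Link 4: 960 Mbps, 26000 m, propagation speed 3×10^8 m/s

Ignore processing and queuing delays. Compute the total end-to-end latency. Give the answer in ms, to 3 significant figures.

Transmission delays (L/R per hop): 0.0005, 0.0666667, 0.226415, 0.0125 ms; sum = 0.306082 ms.
Propagation delays (d/s per hop): 45.6853, 0.146, 0.15, 0.0866667 ms; sum = 46.0679 ms.
End-to-end = 46.4 ms.

46.4 ms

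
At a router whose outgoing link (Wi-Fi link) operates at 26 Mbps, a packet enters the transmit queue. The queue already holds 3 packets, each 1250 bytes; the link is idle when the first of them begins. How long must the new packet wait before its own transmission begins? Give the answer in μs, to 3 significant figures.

Each queued packet: L/R = 10000/26000000 = 384.615 μs.
3 queued → 1153.85 μs.
Queuing delay = 1150 μs.

1150 μs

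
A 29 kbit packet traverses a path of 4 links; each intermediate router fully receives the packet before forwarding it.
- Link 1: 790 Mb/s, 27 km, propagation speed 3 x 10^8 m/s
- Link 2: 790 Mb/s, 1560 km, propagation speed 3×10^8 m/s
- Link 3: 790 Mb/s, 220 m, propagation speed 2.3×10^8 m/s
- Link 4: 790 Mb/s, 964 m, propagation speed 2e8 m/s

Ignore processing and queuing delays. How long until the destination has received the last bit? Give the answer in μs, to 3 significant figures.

5440 μs

L = 29000 bits.
Transmission delay per hop = L/R = 29000/790000000 = 36.7089 μs; 4 hops → 146.835 μs.
Propagation delays (d/s per hop): 90, 5200, 0.956522, 4.82 μs; sum = 5295.78 μs.
End-to-end = 5440 μs.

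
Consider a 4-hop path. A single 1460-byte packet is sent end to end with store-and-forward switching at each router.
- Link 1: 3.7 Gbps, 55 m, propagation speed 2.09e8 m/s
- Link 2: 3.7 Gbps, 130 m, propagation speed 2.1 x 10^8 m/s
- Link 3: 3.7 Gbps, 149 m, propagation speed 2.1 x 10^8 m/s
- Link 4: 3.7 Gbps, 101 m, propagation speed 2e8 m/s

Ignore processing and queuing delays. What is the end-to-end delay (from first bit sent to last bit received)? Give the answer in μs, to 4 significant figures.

L = 1460 × 8 = 11680 bits.
Transmission delay per hop = L/R = 11680/3700000000 = 3.15676 μs; 4 hops → 12.627 μs.
Propagation delays (d/s per hop): 0.263158, 0.619048, 0.709524, 0.505 μs; sum = 2.09673 μs.
End-to-end = 14.72 μs.

14.72 μs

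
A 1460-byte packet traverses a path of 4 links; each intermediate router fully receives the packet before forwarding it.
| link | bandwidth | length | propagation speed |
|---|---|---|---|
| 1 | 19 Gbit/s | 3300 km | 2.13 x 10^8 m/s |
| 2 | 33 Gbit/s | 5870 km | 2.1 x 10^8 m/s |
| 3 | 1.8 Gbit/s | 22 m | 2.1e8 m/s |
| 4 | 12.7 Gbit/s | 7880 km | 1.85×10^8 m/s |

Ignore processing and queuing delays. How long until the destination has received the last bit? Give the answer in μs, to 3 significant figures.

86000 μs

L = 1460 × 8 = 11680 bits.
Transmission delays (L/R per hop): 0.614737, 0.353939, 6.48889, 0.919685 μs; sum = 8.37725 μs.
Propagation delays (d/s per hop): 15493, 27952.4, 0.104762, 42594.6 μs; sum = 86040 μs.
End-to-end = 86000 μs.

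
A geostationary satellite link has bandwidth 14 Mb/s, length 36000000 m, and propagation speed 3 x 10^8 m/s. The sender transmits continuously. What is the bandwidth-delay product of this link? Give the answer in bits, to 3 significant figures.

Propagation delay = 36000000 / 300000000 = 0.12 s.
BDP = R × t_prop = 14000000 × 0.12 = 1680000 bits.

1680000 bits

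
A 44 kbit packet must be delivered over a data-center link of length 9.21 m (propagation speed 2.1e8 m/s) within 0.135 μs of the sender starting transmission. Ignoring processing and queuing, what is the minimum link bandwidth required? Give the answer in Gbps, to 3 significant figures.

483 Gbps

Propagation delay = 9.21 / 210000000 = 0.0438571 μs.
Transmission budget = 0.135 − 0.0438571 = 0.0911429 μs.
R ≥ L / t_tx = 44000 bits / 9.11429e-08 s = 483 Gbps.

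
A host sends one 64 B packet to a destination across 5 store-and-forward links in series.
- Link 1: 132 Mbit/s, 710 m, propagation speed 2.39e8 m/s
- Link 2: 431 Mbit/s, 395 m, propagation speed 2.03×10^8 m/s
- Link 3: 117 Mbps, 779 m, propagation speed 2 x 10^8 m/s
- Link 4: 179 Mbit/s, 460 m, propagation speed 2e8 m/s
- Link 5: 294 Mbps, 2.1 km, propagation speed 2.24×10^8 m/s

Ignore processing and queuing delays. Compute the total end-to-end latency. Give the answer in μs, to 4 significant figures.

34.53 μs

L = 64 × 8 = 512 bits.
Transmission delays (L/R per hop): 3.87879, 1.18794, 4.37607, 2.86034, 1.7415 μs; sum = 14.0446 μs.
Propagation delays (d/s per hop): 2.97071, 1.94581, 3.895, 2.3, 9.375 μs; sum = 20.4865 μs.
End-to-end = 34.53 μs.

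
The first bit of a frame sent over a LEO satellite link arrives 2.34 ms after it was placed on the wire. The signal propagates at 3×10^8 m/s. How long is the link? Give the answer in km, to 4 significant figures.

d = s × t_prop = 300000000 × 0.00234 = 702.0 km.

702.0 km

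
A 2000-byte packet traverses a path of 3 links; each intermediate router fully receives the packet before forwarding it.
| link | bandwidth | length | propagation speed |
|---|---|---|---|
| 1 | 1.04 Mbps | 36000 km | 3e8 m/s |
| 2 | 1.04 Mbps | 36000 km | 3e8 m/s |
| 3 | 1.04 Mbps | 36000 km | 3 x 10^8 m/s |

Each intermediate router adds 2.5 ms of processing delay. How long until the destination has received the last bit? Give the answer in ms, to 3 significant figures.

411 ms

L = 2000 × 8 = 16000 bits.
Transmission delay per hop = L/R = 16000/1040000 = 15.3846 ms; 3 hops → 46.1538 ms.
Propagation delays (d/s per hop): 120, 120, 120 ms; sum = 360 ms.
Processing at 2 router(s): 2 × 2.5 ms = 5 ms.
End-to-end = 411 ms.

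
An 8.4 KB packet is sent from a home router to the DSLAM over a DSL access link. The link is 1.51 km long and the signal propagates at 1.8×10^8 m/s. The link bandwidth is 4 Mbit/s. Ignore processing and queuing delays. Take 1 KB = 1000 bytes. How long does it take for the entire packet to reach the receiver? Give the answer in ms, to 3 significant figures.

L = 67200 bits.
Transmission delay = L/R = 67200 / 4000000 = 16.8 ms.
Propagation delay = d/s = 1510 m / 180000000 m/s = 0.00838889 ms.
Total = 16.8 ms.

16.8 ms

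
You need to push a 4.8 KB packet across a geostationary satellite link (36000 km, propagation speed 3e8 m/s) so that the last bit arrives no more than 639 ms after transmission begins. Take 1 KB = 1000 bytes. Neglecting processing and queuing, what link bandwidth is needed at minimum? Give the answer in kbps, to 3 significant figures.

74.0 kbps

L = 38400 bits.
Propagation delay = 36000000 / 300000000 = 120 ms.
Transmission budget = 639 − 120 = 519 ms.
R ≥ L / t_tx = 38400 bits / 0.519 s = 74.0 kbps.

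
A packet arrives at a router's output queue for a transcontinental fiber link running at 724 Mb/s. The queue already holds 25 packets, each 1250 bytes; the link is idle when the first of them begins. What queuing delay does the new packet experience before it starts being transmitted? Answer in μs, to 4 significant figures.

Each queued packet: L/R = 10000/724000000 = 13.8122 μs.
25 queued → 345.304 μs.
Queuing delay = 345.3 μs.

345.3 μs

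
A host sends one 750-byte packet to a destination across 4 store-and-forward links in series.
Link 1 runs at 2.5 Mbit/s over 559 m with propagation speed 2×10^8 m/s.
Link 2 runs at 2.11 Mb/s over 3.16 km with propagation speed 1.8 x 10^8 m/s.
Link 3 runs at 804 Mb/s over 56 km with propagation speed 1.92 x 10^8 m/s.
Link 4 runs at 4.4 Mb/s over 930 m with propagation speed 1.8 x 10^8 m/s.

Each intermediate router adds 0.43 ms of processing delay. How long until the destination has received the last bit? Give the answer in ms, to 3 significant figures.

L = 750 × 8 = 6000 bits.
Transmission delays (L/R per hop): 2.4, 2.8436, 0.00746269, 1.36364 ms; sum = 6.6147 ms.
Propagation delays (d/s per hop): 0.002795, 0.0175556, 0.291667, 0.00516667 ms; sum = 0.317184 ms.
Processing at 3 router(s): 3 × 0.43 ms = 1.29 ms.
End-to-end = 8.22 ms.

8.22 ms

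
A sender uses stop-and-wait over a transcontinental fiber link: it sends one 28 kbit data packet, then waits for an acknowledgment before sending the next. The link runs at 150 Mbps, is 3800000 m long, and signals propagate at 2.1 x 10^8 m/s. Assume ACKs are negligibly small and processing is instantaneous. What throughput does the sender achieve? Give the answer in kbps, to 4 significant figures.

t_tx = L/R = 28000/150000000 = 0.000186667 s.
t_prop = 3800000/210000000 = 0.0180952 s; RTT = 0.0361905 s.
Cycle = t_tx + RTT = 0.0363771 s.
Throughput = L / cycle = 28000 / 0.0363771 = 769.7 kbps.

769.7 kbps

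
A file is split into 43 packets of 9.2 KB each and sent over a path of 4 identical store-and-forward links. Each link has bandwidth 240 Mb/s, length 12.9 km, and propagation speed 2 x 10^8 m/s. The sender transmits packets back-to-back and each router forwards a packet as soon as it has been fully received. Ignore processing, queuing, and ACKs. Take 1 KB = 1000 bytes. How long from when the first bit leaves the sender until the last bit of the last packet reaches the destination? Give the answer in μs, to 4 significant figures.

Per-hop transmission t_tx = L/R = 73600/240000000 = 306.667 μs.
Per-hop propagation t_prop = 12900/200000000 = 64.5 μs.
Pipeline fill: first packet needs 4·t_tx to clear all hops; remaining 42 packets each add one t_tx.
Total = (4+43-1)·t_tx + 4·t_prop = 46·306.667 + 4·64.5 = 14360 μs.

14360 μs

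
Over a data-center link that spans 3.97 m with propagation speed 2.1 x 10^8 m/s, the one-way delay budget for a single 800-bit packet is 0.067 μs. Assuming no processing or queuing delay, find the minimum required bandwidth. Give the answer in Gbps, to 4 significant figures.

Propagation delay = 3.97 / 210000000 = 0.0189048 μs.
Transmission budget = 0.067 − 0.0189048 = 0.0480952 μs.
R ≥ L / t_tx = 800 bits / 4.80952e-08 s = 16.63 Gbps.

16.63 Gbps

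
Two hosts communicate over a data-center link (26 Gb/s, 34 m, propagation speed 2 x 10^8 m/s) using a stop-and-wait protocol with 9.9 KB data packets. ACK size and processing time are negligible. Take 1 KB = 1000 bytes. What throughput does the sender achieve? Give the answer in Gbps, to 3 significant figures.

23.4 Gbps

t_tx = L/R = 79200/26000000000 = 3.04615e-06 s.
t_prop = 34/200000000 = 1.7e-07 s; RTT = 3.4e-07 s.
Cycle = t_tx + RTT = 3.38615e-06 s.
Throughput = L / cycle = 79200 / 3.38615e-06 = 23.4 Gbps.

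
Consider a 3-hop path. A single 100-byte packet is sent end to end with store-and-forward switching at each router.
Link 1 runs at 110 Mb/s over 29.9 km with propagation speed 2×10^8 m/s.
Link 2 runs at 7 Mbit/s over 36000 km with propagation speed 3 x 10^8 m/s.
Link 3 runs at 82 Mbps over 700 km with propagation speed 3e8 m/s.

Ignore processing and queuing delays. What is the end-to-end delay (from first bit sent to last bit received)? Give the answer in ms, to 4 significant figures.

122.6 ms

L = 100 × 8 = 800 bits.
Transmission delays (L/R per hop): 0.00727273, 0.114286, 0.0097561 ms; sum = 0.131315 ms.
Propagation delays (d/s per hop): 0.1495, 120, 2.33333 ms; sum = 122.483 ms.
End-to-end = 122.6 ms.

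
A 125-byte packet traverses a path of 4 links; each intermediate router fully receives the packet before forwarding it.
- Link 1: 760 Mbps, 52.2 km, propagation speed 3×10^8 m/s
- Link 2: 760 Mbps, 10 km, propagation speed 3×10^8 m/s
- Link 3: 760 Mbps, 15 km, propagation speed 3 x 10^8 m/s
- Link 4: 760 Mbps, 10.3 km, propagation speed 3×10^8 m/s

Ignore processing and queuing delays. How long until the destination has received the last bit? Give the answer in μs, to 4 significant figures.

296.9 μs

L = 125 × 8 = 1000 bits.
Transmission delay per hop = L/R = 1000/760000000 = 1.31579 μs; 4 hops → 5.26316 μs.
Propagation delays (d/s per hop): 174, 33.3333, 50, 34.3333 μs; sum = 291.667 μs.
End-to-end = 296.9 μs.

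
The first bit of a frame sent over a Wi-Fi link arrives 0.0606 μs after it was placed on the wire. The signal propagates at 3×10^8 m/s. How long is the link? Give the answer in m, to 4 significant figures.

18.18 m

d = s × t_prop = 300000000 × 6.06e-08 = 18.18 m.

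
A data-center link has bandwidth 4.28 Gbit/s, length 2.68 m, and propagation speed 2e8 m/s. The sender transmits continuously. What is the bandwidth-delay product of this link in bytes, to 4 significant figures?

7.169 bytes

Propagation delay = 2.68 / 200000000 = 1.34e-08 s.
BDP = R × t_prop = 4.28e+09 × 1.34e-08 = 57.352 bits.
In bytes: 57.352/8 = 7.169 bytes.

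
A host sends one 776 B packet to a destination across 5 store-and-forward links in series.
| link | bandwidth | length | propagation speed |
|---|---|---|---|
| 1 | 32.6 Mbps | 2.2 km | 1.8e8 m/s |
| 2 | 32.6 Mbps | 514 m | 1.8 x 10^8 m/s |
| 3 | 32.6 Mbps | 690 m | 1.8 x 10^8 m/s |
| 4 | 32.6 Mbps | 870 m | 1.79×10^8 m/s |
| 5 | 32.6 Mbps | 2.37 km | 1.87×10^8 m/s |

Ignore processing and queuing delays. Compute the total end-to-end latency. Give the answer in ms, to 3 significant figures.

0.989 ms

L = 776 × 8 = 6208 bits.
Transmission delay per hop = L/R = 6208/32600000 = 0.190429 ms; 5 hops → 0.952147 ms.
Propagation delays (d/s per hop): 0.0122222, 0.00285556, 0.00383333, 0.00486034, 0.0126738 ms; sum = 0.0364452 ms.
End-to-end = 0.989 ms.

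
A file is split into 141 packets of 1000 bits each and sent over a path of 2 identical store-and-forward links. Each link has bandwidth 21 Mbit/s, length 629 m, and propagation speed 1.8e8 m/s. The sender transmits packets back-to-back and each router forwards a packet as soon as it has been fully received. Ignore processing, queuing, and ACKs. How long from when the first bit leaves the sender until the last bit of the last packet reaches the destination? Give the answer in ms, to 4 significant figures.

Per-hop transmission t_tx = L/R = 1000/21000000 = 0.047619 ms.
Per-hop propagation t_prop = 629/180000000 = 0.00349444 ms.
Pipeline fill: first packet needs 2·t_tx to clear all hops; remaining 140 packets each add one t_tx.
Total = (2+141-1)·t_tx + 2·t_prop = 142·0.047619 + 2·0.00349444 = 6.769 ms.

6.769 ms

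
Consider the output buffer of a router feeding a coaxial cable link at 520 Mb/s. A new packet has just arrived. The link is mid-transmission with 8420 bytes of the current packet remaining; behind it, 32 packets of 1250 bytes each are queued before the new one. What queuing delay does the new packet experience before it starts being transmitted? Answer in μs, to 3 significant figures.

Each queued packet: L/R = 10000/520000000 = 19.2308 μs.
32 queued → 615.385 μs.
Plus remaining 67360 bits of current packet: 129.538 μs.
Queuing delay = 745 μs.

745 μs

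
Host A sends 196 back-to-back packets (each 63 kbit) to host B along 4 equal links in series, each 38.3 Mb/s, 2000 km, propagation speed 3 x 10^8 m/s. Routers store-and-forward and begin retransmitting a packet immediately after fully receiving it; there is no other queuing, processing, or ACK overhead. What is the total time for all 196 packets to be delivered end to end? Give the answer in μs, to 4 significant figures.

Per-hop transmission t_tx = L/R = 63000/38300000 = 1644.91 μs.
Per-hop propagation t_prop = 2000000/300000000 = 6666.67 μs.
Pipeline fill: first packet needs 4·t_tx to clear all hops; remaining 195 packets each add one t_tx.
Total = (4+196-1)·t_tx + 4·t_prop = 199·1644.91 + 4·6666.67 = 354000 μs.

354000 μs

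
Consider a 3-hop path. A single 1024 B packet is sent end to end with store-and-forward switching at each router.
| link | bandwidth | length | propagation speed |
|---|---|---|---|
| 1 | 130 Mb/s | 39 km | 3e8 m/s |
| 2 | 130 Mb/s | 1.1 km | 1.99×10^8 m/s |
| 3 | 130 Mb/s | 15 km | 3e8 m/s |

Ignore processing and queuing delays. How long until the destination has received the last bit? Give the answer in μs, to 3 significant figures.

375 μs

L = 1024 × 8 = 8192 bits.
Transmission delay per hop = L/R = 8192/130000000 = 63.0154 μs; 3 hops → 189.046 μs.
Propagation delays (d/s per hop): 130, 5.52764, 50 μs; sum = 185.528 μs.
End-to-end = 375 μs.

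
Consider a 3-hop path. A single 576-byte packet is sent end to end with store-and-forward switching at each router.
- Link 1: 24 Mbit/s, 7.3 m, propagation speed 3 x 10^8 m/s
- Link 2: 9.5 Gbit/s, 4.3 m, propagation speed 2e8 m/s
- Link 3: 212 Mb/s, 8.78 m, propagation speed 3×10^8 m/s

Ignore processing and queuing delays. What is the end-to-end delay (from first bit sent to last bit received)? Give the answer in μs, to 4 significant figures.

L = 576 × 8 = 4608 bits.
Transmission delays (L/R per hop): 192, 0.485053, 21.7358 μs; sum = 214.221 μs.
Propagation delays (d/s per hop): 0.0243333, 0.0215, 0.0292667 μs; sum = 0.0751 μs.
End-to-end = 214.3 μs.

214.3 μs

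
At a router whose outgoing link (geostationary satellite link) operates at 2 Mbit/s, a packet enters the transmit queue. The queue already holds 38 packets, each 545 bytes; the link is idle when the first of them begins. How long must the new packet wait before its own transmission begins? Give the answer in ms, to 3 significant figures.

82.8 ms

Each queued packet: L/R = 4360/2000000 = 2.18 ms.
38 queued → 82.84 ms.
Queuing delay = 82.8 ms.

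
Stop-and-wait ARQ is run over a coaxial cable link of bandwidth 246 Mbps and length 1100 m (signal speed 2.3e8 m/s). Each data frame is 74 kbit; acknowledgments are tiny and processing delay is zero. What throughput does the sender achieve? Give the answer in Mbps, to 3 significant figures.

t_tx = L/R = 74000/246000000 = 0.000300813 s.
t_prop = 1100/2.3e+08 = 4.78261e-06 s; RTT = 9.56522e-06 s.
Cycle = t_tx + RTT = 0.000310378 s.
Throughput = L / cycle = 74000 / 0.000310378 = 238 Mbps.

238 Mbps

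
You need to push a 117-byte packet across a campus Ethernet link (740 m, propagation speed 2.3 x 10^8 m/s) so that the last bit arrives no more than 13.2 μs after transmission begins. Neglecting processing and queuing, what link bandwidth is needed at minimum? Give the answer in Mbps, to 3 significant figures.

L = 936 bits.
Propagation delay = 740 / 2.3e+08 = 3.21739 μs.
Transmission budget = 13.2 − 3.21739 = 9.98261 μs.
R ≥ L / t_tx = 936 bits / 9.98261e-06 s = 93.8 Mbps.

93.8 Mbps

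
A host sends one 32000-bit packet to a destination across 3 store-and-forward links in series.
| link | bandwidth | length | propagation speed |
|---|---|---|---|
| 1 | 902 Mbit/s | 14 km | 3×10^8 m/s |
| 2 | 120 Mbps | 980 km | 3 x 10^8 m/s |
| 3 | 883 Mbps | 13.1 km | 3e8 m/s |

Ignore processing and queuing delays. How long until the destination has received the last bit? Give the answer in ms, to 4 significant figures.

3.695 ms

Transmission delays (L/R per hop): 0.0354767, 0.266667, 0.0362401 ms; sum = 0.338383 ms.
Propagation delays (d/s per hop): 0.0466667, 3.26667, 0.0436667 ms; sum = 3.357 ms.
End-to-end = 3.695 ms.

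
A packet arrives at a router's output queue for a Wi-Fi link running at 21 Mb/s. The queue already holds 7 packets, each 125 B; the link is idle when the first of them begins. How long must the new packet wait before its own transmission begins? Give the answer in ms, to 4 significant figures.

0.3333 ms

Each queued packet: L/R = 1000/21000000 = 0.047619 ms.
7 queued → 0.333333 ms.
Queuing delay = 0.3333 ms.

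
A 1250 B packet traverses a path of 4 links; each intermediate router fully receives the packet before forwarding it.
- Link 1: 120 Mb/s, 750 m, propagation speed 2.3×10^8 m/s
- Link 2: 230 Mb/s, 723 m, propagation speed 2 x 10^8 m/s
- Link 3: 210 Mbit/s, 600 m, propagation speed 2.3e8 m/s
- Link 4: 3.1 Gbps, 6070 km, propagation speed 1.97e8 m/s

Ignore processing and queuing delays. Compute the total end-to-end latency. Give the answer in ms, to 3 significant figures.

31.0 ms

L = 1250 × 8 = 10000 bits.
Transmission delays (L/R per hop): 0.0833333, 0.0434783, 0.047619, 0.00322581 ms; sum = 0.177656 ms.
Propagation delays (d/s per hop): 0.00326087, 0.003615, 0.0026087, 30.8122 ms; sum = 30.8217 ms.
End-to-end = 31.0 ms.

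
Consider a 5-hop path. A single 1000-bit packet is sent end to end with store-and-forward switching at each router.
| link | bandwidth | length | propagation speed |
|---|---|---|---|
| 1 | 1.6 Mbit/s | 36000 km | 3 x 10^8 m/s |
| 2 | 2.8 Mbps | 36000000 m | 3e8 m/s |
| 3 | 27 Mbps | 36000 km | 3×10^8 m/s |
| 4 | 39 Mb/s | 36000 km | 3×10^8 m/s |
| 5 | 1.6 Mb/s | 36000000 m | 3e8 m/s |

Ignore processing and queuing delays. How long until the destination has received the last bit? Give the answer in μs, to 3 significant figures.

602000 μs

Transmission delays (L/R per hop): 625, 357.143, 37.037, 25.641, 625 μs; sum = 1669.82 μs.
Propagation delays (d/s per hop): 120000, 120000, 120000, 120000, 120000 μs; sum = 600000 μs.
End-to-end = 602000 μs.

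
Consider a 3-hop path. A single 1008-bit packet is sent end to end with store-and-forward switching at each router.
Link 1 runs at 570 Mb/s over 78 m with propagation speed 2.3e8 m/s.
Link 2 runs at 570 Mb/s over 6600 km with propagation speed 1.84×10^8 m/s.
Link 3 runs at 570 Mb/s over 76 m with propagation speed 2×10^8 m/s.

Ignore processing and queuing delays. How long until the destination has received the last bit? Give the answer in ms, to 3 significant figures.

35.9 ms

Transmission delay per hop = L/R = 1008/570000000 = 0.00176842 ms; 3 hops → 0.00530526 ms.
Propagation delays (d/s per hop): 0.00033913, 35.8696, 0.00038 ms; sum = 35.8703 ms.
End-to-end = 35.9 ms.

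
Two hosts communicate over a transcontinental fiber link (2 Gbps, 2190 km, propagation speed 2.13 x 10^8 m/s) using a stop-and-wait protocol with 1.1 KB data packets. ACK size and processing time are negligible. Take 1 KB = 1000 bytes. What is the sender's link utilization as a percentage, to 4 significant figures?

0.02139 %

t_tx = L/R = 8800/2000000000 = 4.4e-06 s.
t_prop = 2190000/213000000 = 0.0102817 s; RTT = 0.0205634 s.
Cycle = t_tx + RTT = 0.0205678 s.
Utilization = t_tx / cycle = 4.4e-06/0.0205678 = 0.02139 %.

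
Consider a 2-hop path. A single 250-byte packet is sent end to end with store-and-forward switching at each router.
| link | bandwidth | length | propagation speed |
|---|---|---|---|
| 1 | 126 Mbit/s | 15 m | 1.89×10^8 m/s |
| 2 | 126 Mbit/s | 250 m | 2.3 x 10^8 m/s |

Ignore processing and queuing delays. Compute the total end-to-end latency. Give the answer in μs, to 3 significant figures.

L = 250 × 8 = 2000 bits.
Transmission delay per hop = L/R = 2000/126000000 = 15.873 μs; 2 hops → 31.746 μs.
Propagation delays (d/s per hop): 0.0793651, 1.08696 μs; sum = 1.16632 μs.
End-to-end = 32.9 μs.

32.9 μs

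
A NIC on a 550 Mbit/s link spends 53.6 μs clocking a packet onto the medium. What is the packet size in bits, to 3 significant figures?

L = R × t_tx = 550000000 b/s × 5.36e-05 s = 29480 bits.

29500 bits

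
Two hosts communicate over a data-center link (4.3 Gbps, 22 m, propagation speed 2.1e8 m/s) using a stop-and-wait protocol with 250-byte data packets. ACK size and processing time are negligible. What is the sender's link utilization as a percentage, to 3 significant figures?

t_tx = L/R = 2000/4300000000 = 4.65116e-07 s.
t_prop = 22/210000000 = 1.04762e-07 s; RTT = 2.09524e-07 s.
Cycle = t_tx + RTT = 6.7464e-07 s.
Utilization = t_tx / cycle = 4.65116e-07/6.7464e-07 = 68.9 %.

68.9 %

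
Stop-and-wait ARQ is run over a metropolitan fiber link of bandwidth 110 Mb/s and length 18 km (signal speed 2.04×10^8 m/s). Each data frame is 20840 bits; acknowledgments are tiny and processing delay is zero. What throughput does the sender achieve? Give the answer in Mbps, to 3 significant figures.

57.0 Mbps

t_tx = L/R = 20840/110000000 = 0.000189455 s.
t_prop = 18000/204000000 = 8.82353e-05 s; RTT = 0.000176471 s.
Cycle = t_tx + RTT = 0.000365925 s.
Throughput = L / cycle = 20840 / 0.000365925 = 57.0 Mbps.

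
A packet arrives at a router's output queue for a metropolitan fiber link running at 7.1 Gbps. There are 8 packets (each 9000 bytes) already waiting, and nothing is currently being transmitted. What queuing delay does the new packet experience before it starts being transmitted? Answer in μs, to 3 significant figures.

Each queued packet: L/R = 72000/7100000000 = 10.1408 μs.
8 queued → 81.1268 μs.
Queuing delay = 81.1 μs.

81.1 μs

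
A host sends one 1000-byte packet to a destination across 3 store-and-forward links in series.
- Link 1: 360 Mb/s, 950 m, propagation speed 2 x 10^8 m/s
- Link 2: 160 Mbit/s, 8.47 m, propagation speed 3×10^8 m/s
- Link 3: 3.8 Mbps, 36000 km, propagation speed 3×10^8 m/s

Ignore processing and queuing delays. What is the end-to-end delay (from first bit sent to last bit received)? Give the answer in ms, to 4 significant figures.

122.2 ms

L = 1000 × 8 = 8000 bits.
Transmission delays (L/R per hop): 0.0222222, 0.05, 2.10526 ms; sum = 2.17749 ms.
Propagation delays (d/s per hop): 0.00475, 2.82333e-05, 120 ms; sum = 120.005 ms.
End-to-end = 122.2 ms.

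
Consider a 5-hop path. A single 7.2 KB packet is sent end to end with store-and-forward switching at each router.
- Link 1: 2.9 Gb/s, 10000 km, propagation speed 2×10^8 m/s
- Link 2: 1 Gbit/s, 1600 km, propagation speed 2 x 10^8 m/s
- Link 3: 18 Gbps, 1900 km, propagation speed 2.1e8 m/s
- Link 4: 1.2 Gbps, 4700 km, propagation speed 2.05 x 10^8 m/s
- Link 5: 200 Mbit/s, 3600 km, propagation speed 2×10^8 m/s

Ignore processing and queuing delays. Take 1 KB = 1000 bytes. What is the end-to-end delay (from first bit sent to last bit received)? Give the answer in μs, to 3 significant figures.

108000 μs

L = 57600 bits.
Transmission delays (L/R per hop): 19.8621, 57.6, 3.2, 48, 288 μs; sum = 416.662 μs.
Propagation delays (d/s per hop): 50000, 8000, 9047.62, 22926.8, 18000 μs; sum = 107974 μs.
End-to-end = 108000 μs.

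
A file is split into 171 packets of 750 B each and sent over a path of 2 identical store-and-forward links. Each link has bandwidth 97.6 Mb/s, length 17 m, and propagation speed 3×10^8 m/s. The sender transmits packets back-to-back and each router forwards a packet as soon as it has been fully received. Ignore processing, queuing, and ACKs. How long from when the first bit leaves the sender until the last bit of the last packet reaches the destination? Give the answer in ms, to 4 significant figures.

10.57 ms

Per-hop transmission t_tx = L/R = 6000/97600000 = 0.0614754 ms.
Per-hop propagation t_prop = 17/300000000 = 5.66667e-05 ms.
Pipeline fill: first packet needs 2·t_tx to clear all hops; remaining 170 packets each add one t_tx.
Total = (2+171-1)·t_tx + 2·t_prop = 172·0.0614754 + 2·5.66667e-05 = 10.57 ms.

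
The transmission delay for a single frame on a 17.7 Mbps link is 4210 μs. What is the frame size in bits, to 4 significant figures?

L = R × t_tx = 17700000 b/s × 0.00421 s = 74517 bits.

74520 bits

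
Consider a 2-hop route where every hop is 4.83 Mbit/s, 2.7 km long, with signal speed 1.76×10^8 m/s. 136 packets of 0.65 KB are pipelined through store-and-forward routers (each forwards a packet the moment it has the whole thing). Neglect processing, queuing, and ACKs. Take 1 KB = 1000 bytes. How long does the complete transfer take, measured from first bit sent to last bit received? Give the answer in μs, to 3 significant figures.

Per-hop transmission t_tx = L/R = 5200/4830000 = 1076.6 μs.
Per-hop propagation t_prop = 2700/176000000 = 15.3409 μs.
Pipeline fill: first packet needs 2·t_tx to clear all hops; remaining 135 packets each add one t_tx.
Total = (2+136-1)·t_tx + 2·t_prop = 137·1076.6 + 2·15.3409 = 148000 μs.

148000 μs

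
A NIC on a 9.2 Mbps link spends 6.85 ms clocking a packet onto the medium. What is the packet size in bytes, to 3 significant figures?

7880 bytes

L = R × t_tx = 9200000 b/s × 0.00685 s = 63020 bits.
In bytes: 63020 / 8 = 7880 bytes.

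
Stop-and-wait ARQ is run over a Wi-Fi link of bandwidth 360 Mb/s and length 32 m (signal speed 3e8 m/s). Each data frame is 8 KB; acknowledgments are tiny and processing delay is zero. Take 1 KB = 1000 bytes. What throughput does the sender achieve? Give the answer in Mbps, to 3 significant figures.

360 Mbps

t_tx = L/R = 64000/360000000 = 0.000177778 s.
t_prop = 32/300000000 = 1.06667e-07 s; RTT = 2.13333e-07 s.
Cycle = t_tx + RTT = 0.000177991 s.
Throughput = L / cycle = 64000 / 0.000177991 = 360 Mbps.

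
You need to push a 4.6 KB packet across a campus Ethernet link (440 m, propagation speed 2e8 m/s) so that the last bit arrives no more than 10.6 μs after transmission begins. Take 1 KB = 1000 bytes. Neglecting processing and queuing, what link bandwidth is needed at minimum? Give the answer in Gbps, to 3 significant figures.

L = 36800 bits.
Propagation delay = 440 / 200000000 = 2.2 μs.
Transmission budget = 10.6 − 2.2 = 8.4 μs.
R ≥ L / t_tx = 36800 bits / 8.4e-06 s = 4.38 Gbps.

4.38 Gbps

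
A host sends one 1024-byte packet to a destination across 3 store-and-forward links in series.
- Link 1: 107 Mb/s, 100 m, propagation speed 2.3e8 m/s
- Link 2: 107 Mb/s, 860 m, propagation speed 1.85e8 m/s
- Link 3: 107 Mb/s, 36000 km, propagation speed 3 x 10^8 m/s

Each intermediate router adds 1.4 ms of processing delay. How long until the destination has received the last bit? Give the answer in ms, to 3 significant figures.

123 ms

L = 1024 × 8 = 8192 bits.
Transmission delay per hop = L/R = 8192/107000000 = 0.0765607 ms; 3 hops → 0.229682 ms.
Propagation delays (d/s per hop): 0.000434783, 0.00464865, 120 ms; sum = 120.005 ms.
Processing at 2 router(s): 2 × 1.4 ms = 2.8 ms.
End-to-end = 123 ms.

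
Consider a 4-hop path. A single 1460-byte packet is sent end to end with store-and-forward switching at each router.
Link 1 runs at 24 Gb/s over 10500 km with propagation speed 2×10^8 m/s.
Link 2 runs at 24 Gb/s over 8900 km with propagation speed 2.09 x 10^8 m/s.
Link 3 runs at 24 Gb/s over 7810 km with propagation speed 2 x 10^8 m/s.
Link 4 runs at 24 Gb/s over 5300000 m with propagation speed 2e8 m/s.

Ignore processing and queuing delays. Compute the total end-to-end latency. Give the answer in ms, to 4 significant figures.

L = 1460 × 8 = 11680 bits.
Transmission delay per hop = L/R = 11680/24000000000 = 0.000486667 ms; 4 hops → 0.00194667 ms.
Propagation delays (d/s per hop): 52.5, 42.5837, 39.05, 26.5 ms; sum = 160.634 ms.
End-to-end = 160.6 ms.

160.6 ms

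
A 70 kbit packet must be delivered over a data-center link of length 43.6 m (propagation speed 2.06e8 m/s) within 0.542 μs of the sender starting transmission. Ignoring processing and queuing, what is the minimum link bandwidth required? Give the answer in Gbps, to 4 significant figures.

211.9 Gbps

Propagation delay = 43.6 / 206000000 = 0.21165 μs.
Transmission budget = 0.542 − 0.21165 = 0.33035 μs.
R ≥ L / t_tx = 70000 bits / 3.3035e-07 s = 211.9 Gbps.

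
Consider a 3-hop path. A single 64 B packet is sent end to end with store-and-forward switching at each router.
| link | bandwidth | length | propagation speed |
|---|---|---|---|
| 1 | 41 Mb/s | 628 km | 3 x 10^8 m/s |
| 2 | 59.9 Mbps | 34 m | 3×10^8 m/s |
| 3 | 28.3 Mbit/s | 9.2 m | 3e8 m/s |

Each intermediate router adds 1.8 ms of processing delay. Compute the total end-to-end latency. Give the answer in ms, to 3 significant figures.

5.73 ms

L = 64 × 8 = 512 bits.
Transmission delays (L/R per hop): 0.0124878, 0.00854758, 0.0180919 ms; sum = 0.0391273 ms.
Propagation delays (d/s per hop): 2.09333, 0.000113333, 3.06667e-05 ms; sum = 2.09348 ms.
Processing at 2 router(s): 2 × 1.8 ms = 3.6 ms.
End-to-end = 5.73 ms.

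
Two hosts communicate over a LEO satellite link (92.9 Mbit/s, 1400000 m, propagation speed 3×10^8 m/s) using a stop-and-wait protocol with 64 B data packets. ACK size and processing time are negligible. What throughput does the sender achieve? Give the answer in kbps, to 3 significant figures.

54.8 kbps

t_tx = L/R = 512/92900000 = 5.5113e-06 s.
t_prop = 1400000/300000000 = 0.00466667 s; RTT = 0.00933333 s.
Cycle = t_tx + RTT = 0.00933884 s.
Throughput = L / cycle = 512 / 0.00933884 = 54.8 kbps.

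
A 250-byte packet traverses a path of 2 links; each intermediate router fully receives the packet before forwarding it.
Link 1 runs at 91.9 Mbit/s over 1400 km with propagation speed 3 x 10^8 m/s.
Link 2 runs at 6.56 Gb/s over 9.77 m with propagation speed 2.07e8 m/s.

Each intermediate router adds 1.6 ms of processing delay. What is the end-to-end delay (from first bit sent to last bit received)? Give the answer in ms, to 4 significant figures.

L = 250 × 8 = 2000 bits.
Transmission delays (L/R per hop): 0.0217628, 0.000304878 ms; sum = 0.0220677 ms.
Propagation delays (d/s per hop): 4.66667, 4.71981e-05 ms; sum = 4.66671 ms.
Processing at 1 router(s): 1 × 1.6 ms = 1.6 ms.
End-to-end = 6.289 ms.

6.289 ms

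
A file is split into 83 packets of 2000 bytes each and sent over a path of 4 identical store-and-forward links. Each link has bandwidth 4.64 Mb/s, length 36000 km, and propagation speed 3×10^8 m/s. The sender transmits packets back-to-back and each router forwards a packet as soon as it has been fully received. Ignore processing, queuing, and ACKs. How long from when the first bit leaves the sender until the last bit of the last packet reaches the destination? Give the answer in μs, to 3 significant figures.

Per-hop transmission t_tx = L/R = 16000/4640000 = 3448.28 μs.
Per-hop propagation t_prop = 36000000/300000000 = 120000 μs.
Pipeline fill: first packet needs 4·t_tx to clear all hops; remaining 82 packets each add one t_tx.
Total = (4+83-1)·t_tx + 4·t_prop = 86·3448.28 + 4·120000 = 777000 μs.

777000 μs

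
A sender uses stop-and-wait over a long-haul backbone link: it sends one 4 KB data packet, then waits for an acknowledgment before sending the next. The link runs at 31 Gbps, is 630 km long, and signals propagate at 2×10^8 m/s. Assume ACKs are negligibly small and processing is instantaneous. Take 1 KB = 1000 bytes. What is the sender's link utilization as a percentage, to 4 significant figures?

t_tx = L/R = 32000/31000000000 = 1.03226e-06 s.
t_prop = 630000/200000000 = 0.00315 s; RTT = 0.0063 s.
Cycle = t_tx + RTT = 0.00630103 s.
Utilization = t_tx / cycle = 1.03226e-06/0.00630103 = 0.01638 %.

0.01638 %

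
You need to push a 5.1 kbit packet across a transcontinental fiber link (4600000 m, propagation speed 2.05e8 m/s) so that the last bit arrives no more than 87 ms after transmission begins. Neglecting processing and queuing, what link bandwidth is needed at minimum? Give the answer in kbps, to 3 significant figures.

79.0 kbps

Propagation delay = 4600000 / 2.05e+08 = 22.439 ms.
Transmission budget = 87 − 22.439 = 64.561 ms.
R ≥ L / t_tx = 5100 bits / 0.064561 s = 79.0 kbps.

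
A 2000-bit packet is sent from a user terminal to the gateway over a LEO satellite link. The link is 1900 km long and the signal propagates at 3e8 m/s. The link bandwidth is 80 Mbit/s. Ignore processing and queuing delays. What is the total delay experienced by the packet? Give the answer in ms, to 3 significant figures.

6.36 ms

Transmission delay = L/R = 2000 / 80000000 = 0.025 ms.
Propagation delay = d/s = 1900000 m / 300000000 m/s = 6.33333 ms.
Total = 6.36 ms.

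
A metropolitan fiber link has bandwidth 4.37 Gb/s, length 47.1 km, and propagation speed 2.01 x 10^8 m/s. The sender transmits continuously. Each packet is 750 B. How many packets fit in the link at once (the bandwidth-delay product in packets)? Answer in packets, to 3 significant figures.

Propagation delay = 47100 / 2.01e+08 = 0.000234328 s.
BDP = R × t_prop = 4370000000 × 0.000234328 = 1024010 bits.
In packets of 6000 bits: 171 packets.

171 packets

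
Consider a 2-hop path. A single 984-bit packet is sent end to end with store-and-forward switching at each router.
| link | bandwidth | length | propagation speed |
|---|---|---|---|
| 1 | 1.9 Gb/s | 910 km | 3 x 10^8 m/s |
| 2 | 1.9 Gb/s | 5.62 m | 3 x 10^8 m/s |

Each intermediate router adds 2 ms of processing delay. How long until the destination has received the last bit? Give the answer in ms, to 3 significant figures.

Transmission delay per hop = L/R = 984/1900000000 = 0.000517895 ms; 2 hops → 0.00103579 ms.
Propagation delays (d/s per hop): 3.03333, 1.87333e-05 ms; sum = 3.03335 ms.
Processing at 1 router(s): 1 × 2 ms = 2 ms.
End-to-end = 5.03 ms.

5.03 ms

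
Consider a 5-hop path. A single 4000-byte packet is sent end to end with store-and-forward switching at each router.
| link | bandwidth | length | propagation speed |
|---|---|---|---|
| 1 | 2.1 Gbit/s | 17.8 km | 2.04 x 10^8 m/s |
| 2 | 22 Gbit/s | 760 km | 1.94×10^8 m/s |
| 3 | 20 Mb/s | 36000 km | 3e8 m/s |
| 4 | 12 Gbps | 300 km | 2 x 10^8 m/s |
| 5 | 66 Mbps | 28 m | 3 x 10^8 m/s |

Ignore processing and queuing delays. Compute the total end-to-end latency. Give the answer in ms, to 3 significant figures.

L = 4000 × 8 = 32000 bits.
Transmission delays (L/R per hop): 0.0152381, 0.00145455, 1.6, 0.00266667, 0.484848 ms; sum = 2.10421 ms.
Propagation delays (d/s per hop): 0.0872549, 3.91753, 120, 1.5, 9.33333e-05 ms; sum = 125.505 ms.
End-to-end = 128 ms.

128 ms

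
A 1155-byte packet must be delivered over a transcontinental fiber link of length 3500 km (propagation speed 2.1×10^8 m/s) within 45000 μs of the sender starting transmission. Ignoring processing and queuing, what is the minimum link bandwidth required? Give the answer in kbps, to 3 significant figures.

L = 9240 bits.
Propagation delay = 3500000 / 210000000 = 16666.7 μs.
Transmission budget = 45000 − 16666.7 = 28333.3 μs.
R ≥ L / t_tx = 9240 bits / 0.0283333 s = 326 kbps.

326 kbps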